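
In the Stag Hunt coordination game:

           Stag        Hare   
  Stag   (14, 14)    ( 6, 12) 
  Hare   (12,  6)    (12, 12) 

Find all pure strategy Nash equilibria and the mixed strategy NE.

Pure NE: (Stag, Stag) and (Hare, Hare); Mixed NE: p = 0.75, q = 0.75

Work:
Check pure NE:
(Stag, Stag): (14, 14) - no unilateral deviation beneficial
(Hare, Hare): (12, 12) - no unilateral deviation beneficial
Mixed NE: P1 plays Stag with p = 0.75, P2 plays Stag with q = 0.75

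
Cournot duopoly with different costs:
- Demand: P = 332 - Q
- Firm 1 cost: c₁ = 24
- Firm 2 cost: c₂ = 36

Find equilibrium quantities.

q₁* = 106.67, q₂* = 94.67

Work:
Reaction: q₁ = (332 - 24 - q₂)/2
Reaction: q₂ = (332 - 36 - q₁)/2
Solve simultaneously:
q₁* = (332 - 2×24 + 36)/3 = 106.67
q₂* = (332 - 2×36 + 24)/3 = 94.67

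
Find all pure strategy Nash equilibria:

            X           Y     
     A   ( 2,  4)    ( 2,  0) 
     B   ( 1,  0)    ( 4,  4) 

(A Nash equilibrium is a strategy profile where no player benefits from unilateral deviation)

Nash equilibrium: (A, X), (B, Y)

Work:
Best responses:
  P1 vs X: payoffs [2, 1] → best response A (payoff 2)
  P1 vs Y: payoffs [2, 4] → best response B (payoff 4)
  P2 vs A: payoffs [4, 0] → best response X (payoff 4)
  P2 vs B: payoffs [0, 4] → best response Y (payoff 4)
Mutual best responses: (A,X), (B,Y) → Nash equilibria.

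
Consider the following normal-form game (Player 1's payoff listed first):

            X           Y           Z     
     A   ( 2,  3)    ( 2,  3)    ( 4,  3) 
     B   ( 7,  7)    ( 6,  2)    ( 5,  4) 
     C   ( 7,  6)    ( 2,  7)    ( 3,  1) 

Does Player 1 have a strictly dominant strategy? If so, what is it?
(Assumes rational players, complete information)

No strictly dominant strategy exists for Player 1

Work:
A strategy strictly dominates another if it gives a strictly higher payoff against every opponent action. Compare each pair of P1's strategies column-by-column:
  A vs B: [2 vs 7, 2 vs 6, 4 vs 5] → A does not strictly dominate B (column X: 2 ≤ 7)
  A vs C: [2 vs 7, 2 vs 2, 4 vs 3] → A does not strictly dominate C (column X: 2 ≤ 7)
  B vs A: [7 vs 2, 6 vs 2, 5 vs 4] → B strictly dominates A
  B vs C: [7 vs 7, 6 vs 2, 5 vs 3] → B does not strictly dominate C (column X: 7 ≤ 7)
  C vs A: [7 vs 2, 2 vs 2, 3 vs 4] → C does not strictly dominate A (column Y: 2 ≤ 2)
  C vs B: [7 vs 7, 2 vs 6, 3 vs 5] → C does not strictly dominate B (column X: 7 ≤ 7)
No single strategy strictly dominates all others → no strictly dominant strategy.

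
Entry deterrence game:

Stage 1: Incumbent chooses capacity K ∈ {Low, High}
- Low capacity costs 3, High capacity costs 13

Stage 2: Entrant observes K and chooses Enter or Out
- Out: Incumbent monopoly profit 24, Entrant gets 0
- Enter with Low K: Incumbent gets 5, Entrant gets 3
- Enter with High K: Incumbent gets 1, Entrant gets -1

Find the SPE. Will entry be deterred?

SPE: (High, Enter|Low, Out|High); Entry deterred. Incumbent net profit = 11

Work:
After Low K: Entrant enters (3 > 0)
After High K: Entrant stays out (-1 < 0)
Incumbent: Low → 5−3=2, High → 24−13=11
Incumbent chooses High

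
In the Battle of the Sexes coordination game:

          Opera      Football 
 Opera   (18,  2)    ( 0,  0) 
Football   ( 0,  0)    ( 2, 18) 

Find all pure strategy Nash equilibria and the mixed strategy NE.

Pure NE: (Opera, Opera) and (Football, Football); Mixed NE: p = 0.9, q = 0.1

Work:
Check pure NE:
(Opera, Opera): (18, 2) - no unilateral deviation beneficial
(Football, Football): (2, 18) - no unilateral deviation beneficial
Mixed NE: P1 plays Opera with p = 0.9, P2 plays Opera with q = 0.1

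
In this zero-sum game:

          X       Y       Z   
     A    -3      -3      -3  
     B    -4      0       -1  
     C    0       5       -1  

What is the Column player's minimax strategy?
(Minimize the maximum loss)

Column should play Z, value = -1

Work:
Column player minimizes Row's maximum payoff:
Column X: max payoff to Row = 0
Column Y: max payoff to Row = 5
Column Z: max payoff to Row = -1
Minimum is -1, achieved by column Z.
Minimax strategy: Z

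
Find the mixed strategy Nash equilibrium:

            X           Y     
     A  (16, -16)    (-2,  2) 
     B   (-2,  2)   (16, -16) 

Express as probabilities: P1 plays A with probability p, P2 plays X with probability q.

p = 0.5, q = 0.5

Work:
Find probabilities that make opponent indifferent:
P2 chooses q to make P1 indifferent between A and B
P1 chooses p to make P2 indifferent between X and Y
Mixed NE: P1 plays (A: 0.5, B: 0.5), P2 plays (X: 0.5, Y: 0.5)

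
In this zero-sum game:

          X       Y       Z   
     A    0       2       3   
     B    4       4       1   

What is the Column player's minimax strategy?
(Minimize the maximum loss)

Column should play Z, value = 3

Work:
Column player minimizes Row's maximum payoff:
Column X: max payoff to Row = 4
Column Y: max payoff to Row = 4
Column Z: max payoff to Row = 3
Minimum is 3, achieved by column Z.
Minimax strategy: Z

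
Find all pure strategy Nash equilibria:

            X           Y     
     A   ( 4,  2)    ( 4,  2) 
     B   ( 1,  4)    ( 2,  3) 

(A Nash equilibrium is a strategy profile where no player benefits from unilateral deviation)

Nash equilibrium: (A, X), (A, Y)

Work:
Best responses:
  P1 vs X: payoffs [4, 1] → best response A (payoff 4)
  P1 vs Y: payoffs [4, 2] → best response A (payoff 4)
  P2 vs A: payoffs [2, 2] → best response X/Y (payoff 2)
  P2 vs B: payoffs [4, 3] → best response X (payoff 4)
Mutual best responses: (A,X), (A,Y) → Nash equilibria.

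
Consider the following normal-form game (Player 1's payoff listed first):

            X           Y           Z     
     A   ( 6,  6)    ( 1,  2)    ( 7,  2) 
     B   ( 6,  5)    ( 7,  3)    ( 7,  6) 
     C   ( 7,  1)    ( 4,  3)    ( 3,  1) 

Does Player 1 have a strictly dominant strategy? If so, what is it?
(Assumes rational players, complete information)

No strictly dominant strategy exists for Player 1

Work:
A strategy strictly dominates another if it gives a strictly higher payoff against every opponent action. Compare each pair of P1's strategies column-by-column:
  A vs B: [6 vs 6, 1 vs 7, 7 vs 7] → A does not strictly dominate B (column X: 6 ≤ 6)
  A vs C: [6 vs 7, 1 vs 4, 7 vs 3] → A does not strictly dominate C (column X: 6 ≤ 7)
  B vs A: [6 vs 6, 7 vs 1, 7 vs 7] → B does not strictly dominate A (column X: 6 ≤ 6)
  B vs C: [6 vs 7, 7 vs 4, 7 vs 3] → B does not strictly dominate C (column X: 6 ≤ 7)
  C vs A: [7 vs 6, 4 vs 1, 3 vs 7] → C does not strictly dominate A (column Z: 3 ≤ 7)
  C vs B: [7 vs 6, 4 vs 7, 3 vs 7] → C does not strictly dominate B (column Y: 4 ≤ 7)
No single strategy strictly dominates all others → no strictly dominant strategy.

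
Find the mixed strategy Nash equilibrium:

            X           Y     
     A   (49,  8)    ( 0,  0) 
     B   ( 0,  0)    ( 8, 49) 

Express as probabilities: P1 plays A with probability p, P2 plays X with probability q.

p = 0.8596, q = 0.1404

Work:
Find probabilities that make opponent indifferent:
P2 chooses q to make P1 indifferent between A and B
P1 chooses p to make P2 indifferent between X and Y
Mixed NE: P1 plays (A: 0.8596, B: 0.1404), P2 plays (X: 0.1404, Y: 0.8596)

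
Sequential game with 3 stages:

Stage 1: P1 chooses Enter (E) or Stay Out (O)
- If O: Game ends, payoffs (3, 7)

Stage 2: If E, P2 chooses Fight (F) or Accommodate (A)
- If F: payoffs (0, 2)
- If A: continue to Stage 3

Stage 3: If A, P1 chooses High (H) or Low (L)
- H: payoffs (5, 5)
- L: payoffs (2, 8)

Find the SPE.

SPE: (E, A, H); Outcome (5, 5)

Work:
Stage 3: P1 chooses H (5 vs 2)
Stage 2: P2: F->2, A->5 (anticipating H). Choose A
Stage 1: P1: O->3, E->5 (anticipating A, H). Choose E
SPE path: E -> A -> H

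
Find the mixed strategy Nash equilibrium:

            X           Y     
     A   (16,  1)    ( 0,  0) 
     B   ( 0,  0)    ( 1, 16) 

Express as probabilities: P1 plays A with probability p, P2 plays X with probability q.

p = 0.9412, q = 0.0588

Work:
Find probabilities that make opponent indifferent:
P2 chooses q to make P1 indifferent between A and B
P1 chooses p to make P2 indifferent between X and Y
Mixed NE: P1 plays (A: 0.9412, B: 0.0588), P2 plays (X: 0.0588, Y: 0.9412)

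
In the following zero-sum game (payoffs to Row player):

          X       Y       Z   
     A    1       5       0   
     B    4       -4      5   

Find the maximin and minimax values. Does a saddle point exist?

Maximin = 0, Minimax = 4, Saddle: False

Work:
Row minimums: [0, -4] → maximin = 0
Column maximums: [4, 5, 5] → minimax = 4
No saddle point (maximin ≠ minimax). Mixed strategy needed.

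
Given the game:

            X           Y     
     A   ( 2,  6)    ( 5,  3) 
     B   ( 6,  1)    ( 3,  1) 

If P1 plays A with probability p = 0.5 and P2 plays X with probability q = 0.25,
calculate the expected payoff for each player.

E[P1] = 4.0, E[P2] = 2.375

Work:
E[P1] = p·q·π₁(A,X) + p·(1-q)·π₁(A,Y) + (1-p)·q·π₁(B,X) + (1-p)·(1-q)·π₁(B,Y)
= 0.5·0.25·2 + 0.5·0.75·5 + 0.5·0.25·6 + 0.5·0.75·3
= 4.0

E[P2] = 2.375 (similar calculation)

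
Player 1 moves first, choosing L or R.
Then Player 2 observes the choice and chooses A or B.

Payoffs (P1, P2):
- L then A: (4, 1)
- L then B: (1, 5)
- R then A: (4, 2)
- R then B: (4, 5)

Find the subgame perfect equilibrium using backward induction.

P1 plays R, P2 plays B after L and B after R; Payoff (4, 5)

Work:
Backward induction:
After L: P2 chooses B → P1 gets 1
After R: P2 chooses B → P1 gets 4
P1 chooses R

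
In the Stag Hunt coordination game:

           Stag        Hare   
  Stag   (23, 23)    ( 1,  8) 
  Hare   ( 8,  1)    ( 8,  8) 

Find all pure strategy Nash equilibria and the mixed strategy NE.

Pure NE: (Stag, Stag) and (Hare, Hare); Mixed NE: p = 0.3182, q = 0.3182

Work:
Check pure NE:
(Stag, Stag): (23, 23) - no unilateral deviation beneficial
(Hare, Hare): (8, 8) - no unilateral deviation beneficial
Mixed NE: P1 plays Stag with p = 0.3182, P2 plays Stag with q = 0.3182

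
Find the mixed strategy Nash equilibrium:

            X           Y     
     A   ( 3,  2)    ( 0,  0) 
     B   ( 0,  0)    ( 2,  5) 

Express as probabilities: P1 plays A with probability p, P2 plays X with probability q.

p = 0.7143, q = 0.4

Work:
Find probabilities that make opponent indifferent:
P2 chooses q to make P1 indifferent between A and B
P1 chooses p to make P2 indifferent between X and Y
Mixed NE: P1 plays (A: 0.7143, B: 0.2857), P2 plays (X: 0.4, Y: 0.6)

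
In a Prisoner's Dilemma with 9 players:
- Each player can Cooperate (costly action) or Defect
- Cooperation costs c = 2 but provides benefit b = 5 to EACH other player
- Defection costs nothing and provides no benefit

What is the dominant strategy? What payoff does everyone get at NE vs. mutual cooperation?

Dominant: Defect; NE payoff = 0; Coop payoff = 38

Work:
Defect dominates (saves cost c = 2, benefit to others is external)
NE: All defect → everyone gets 0
If all cooperate: each receives (8)×5 - 2 = 38
Social dilemma: 38 > 0 but NE gives 0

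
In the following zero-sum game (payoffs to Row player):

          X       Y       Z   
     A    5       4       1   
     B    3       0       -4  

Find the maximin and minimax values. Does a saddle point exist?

Maximin = 1, Minimax = 1, Saddle: True

Work:
Row minimums: [1, -4] → maximin = 1
Column maximums: [5, 4, 1] → minimax = 1
Saddle point exists! Game value = 1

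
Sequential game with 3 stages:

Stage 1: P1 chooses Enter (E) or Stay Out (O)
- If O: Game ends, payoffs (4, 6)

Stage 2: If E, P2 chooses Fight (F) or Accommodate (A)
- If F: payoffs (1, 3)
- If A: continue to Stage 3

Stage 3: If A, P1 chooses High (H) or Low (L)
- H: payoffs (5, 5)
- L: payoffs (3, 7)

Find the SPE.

SPE: (E, A, H); Outcome (5, 5)

Work:
Stage 3: P1 chooses H (5 vs 3)
Stage 2: P2: F->3, A->5 (anticipating H). Choose A
Stage 1: P1: O->4, E->5 (anticipating A, H). Choose E
SPE path: E -> A -> H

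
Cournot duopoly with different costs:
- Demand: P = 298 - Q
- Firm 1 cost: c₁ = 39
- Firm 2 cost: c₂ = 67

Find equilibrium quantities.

q₁* = 95.67, q₂* = 67.67

Work:
Reaction: q₁ = (298 - 39 - q₂)/2
Reaction: q₂ = (298 - 67 - q₁)/2
Solve simultaneously:
q₁* = (298 - 2×39 + 67)/3 = 95.67
q₂* = (298 - 2×67 + 39)/3 = 67.67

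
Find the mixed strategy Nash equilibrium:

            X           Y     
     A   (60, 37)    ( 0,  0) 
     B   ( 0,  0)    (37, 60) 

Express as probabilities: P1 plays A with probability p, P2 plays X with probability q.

p = 0.6186, q = 0.3814

Work:
Find probabilities that make opponent indifferent:
P2 chooses q to make P1 indifferent between A and B
P1 chooses p to make P2 indifferent between X and Y
Mixed NE: P1 plays (A: 0.6186, B: 0.3814), P2 plays (X: 0.3814, Y: 0.6186)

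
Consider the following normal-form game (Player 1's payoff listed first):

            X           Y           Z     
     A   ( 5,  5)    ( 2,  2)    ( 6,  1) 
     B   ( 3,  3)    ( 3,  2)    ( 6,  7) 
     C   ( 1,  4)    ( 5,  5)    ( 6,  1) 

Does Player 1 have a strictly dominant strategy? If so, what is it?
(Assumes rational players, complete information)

No strictly dominant strategy exists for Player 1

Work:
A strategy strictly dominates another if it gives a strictly higher payoff against every opponent action. Compare each pair of P1's strategies column-by-column:
  A vs B: [5 vs 3, 2 vs 3, 6 vs 6] → A does not strictly dominate B (column Y: 2 ≤ 3)
  A vs C: [5 vs 1, 2 vs 5, 6 vs 6] → A does not strictly dominate C (column Y: 2 ≤ 5)
  B vs A: [3 vs 5, 3 vs 2, 6 vs 6] → B does not strictly dominate A (column X: 3 ≤ 5)
  B vs C: [3 vs 1, 3 vs 5, 6 vs 6] → B does not strictly dominate C (column Y: 3 ≤ 5)
  C vs A: [1 vs 5, 5 vs 2, 6 vs 6] → C does not strictly dominate A (column X: 1 ≤ 5)
  C vs B: [1 vs 3, 5 vs 3, 6 vs 6] → C does not strictly dominate B (column X: 1 ≤ 3)
No single strategy strictly dominates all others → no strictly dominant strategy.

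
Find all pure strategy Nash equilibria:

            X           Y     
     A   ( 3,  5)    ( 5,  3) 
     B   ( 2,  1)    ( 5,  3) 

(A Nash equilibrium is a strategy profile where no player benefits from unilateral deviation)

Nash equilibrium: (A, X), (B, Y)

Work:
Best responses:
  P1 vs X: payoffs [3, 2] → best response A (payoff 3)
  P1 vs Y: payoffs [5, 5] → best response A/B (payoff 5)
  P2 vs A: payoffs [5, 3] → best response X (payoff 5)
  P2 vs B: payoffs [1, 3] → best response Y (payoff 3)
Mutual best responses: (A,X), (B,Y) → Nash equilibria.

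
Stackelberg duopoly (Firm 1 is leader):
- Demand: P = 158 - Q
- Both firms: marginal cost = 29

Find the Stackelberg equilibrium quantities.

q₁* (leader) = 64.5, q₂* (follower) = 32.25

Work:
Follower's reaction: q₂ = (a - c - q₁)/2
Leader substitutes: π₁ = q₁·(a - q₁ - (a-c-q₁)/2 - c)
FOC: q₁* = (158 - 29)/2 = 64.50
Then: q₂* = (158 - 29 - 64.5)/2 = 32.25
Leader has first-mover advantage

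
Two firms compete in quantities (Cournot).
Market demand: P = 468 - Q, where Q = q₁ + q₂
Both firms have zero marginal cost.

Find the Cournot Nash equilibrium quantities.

q₁* = q₂* = 156.0; P* = 156.0

Work:
Profit: π_i = P·q_i = (a - q_i - q_j)·q_i
FOC: ∂π_i/∂q_i = a - 2q_i - q_j = 0
Reaction function: q_i = (468 - q_j)/2
Symmetry: q* = 468/3 = 156.0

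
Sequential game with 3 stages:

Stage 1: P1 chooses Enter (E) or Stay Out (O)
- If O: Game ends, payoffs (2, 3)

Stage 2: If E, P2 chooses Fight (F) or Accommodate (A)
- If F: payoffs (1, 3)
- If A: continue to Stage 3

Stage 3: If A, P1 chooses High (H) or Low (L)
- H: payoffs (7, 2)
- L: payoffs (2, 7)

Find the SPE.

SPE: (O, F, H); Outcome (2, 3)

Work:
Stage 3: P1 chooses H (7 vs 2)
Stage 2: P2: F->3, A->2 (anticipating H). Choose F
Stage 1: P1: O->2, E->1 (anticipating F, H). Choose O
SPE path: O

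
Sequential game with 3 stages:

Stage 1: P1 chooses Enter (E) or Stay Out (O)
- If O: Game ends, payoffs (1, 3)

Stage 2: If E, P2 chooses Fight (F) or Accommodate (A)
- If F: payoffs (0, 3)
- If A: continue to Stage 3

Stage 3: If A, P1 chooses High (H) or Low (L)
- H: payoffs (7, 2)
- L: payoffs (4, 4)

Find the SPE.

SPE: (O, F, H); Outcome (1, 3)

Work:
Stage 3: P1 chooses H (7 vs 4)
Stage 2: P2: F->3, A->2 (anticipating H). Choose F
Stage 1: P1: O->1, E->0 (anticipating F, H). Choose O
SPE path: O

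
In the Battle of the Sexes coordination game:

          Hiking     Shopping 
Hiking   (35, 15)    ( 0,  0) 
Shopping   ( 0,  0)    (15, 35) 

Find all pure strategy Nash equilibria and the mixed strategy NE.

Pure NE: (Hiking, Hiking) and (Shopping, Shopping); Mixed NE: p = 0.7, q = 0.3

Work:
Check pure NE:
(Hiking, Hiking): (35, 15) - no unilateral deviation beneficial
(Shopping, Shopping): (15, 35) - no unilateral deviation beneficial
Mixed NE: P1 plays Hiking with p = 0.7, P2 plays Hiking with q = 0.3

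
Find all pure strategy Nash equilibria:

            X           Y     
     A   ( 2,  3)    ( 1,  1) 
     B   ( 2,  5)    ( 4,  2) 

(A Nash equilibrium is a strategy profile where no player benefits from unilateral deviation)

Nash equilibrium: (A, X), (B, X)

Work:
Best responses:
  P1 vs X: payoffs [2, 2] → best response A/B (payoff 2)
  P1 vs Y: payoffs [1, 4] → best response B (payoff 4)
  P2 vs A: payoffs [3, 1] → best response X (payoff 3)
  P2 vs B: payoffs [5, 2] → best response X (payoff 5)
Mutual best responses: (A,X), (B,X) → Nash equilibria.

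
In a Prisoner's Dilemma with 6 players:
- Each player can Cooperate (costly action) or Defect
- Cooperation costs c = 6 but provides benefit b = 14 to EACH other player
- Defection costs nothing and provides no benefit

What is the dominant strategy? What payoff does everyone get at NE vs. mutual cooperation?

Dominant: Defect; NE payoff = 0; Coop payoff = 64

Work:
Defect dominates (saves cost c = 6, benefit to others is external)
NE: All defect → everyone gets 0
If all cooperate: each receives (5)×14 - 6 = 64
Social dilemma: 64 > 0 but NE gives 0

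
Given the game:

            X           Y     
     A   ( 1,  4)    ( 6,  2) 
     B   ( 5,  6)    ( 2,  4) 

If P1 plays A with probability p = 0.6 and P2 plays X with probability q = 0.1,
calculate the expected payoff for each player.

E[P1] = 4.22, E[P2] = 3.0

Work:
E[P1] = p·q·π₁(A,X) + p·(1-q)·π₁(A,Y) + (1-p)·q·π₁(B,X) + (1-p)·(1-q)·π₁(B,Y)
= 0.6·0.1·1 + 0.6·0.9·6 + 0.4·0.1·5 + 0.4·0.9·2
= 4.22

E[P2] = 3.0 (similar calculation)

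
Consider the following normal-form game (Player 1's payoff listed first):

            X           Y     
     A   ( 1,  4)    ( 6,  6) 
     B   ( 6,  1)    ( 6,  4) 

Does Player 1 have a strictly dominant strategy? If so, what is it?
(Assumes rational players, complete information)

No strictly dominant strategy exists for Player 1

Work:
A strategy strictly dominates another if it gives a strictly higher payoff against every opponent action. Compare each pair of P1's strategies column-by-column:
  A vs B: [1 vs 6, 6 vs 6] → A does not strictly dominate B (column X: 1 ≤ 6)
  B vs A: [6 vs 1, 6 vs 6] → B does not strictly dominate A (column Y: 6 ≤ 6)
No single strategy strictly dominates all others → no strictly dominant strategy.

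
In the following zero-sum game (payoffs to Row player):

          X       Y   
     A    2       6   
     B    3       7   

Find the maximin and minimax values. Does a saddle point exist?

Maximin = 3, Minimax = 3, Saddle: True

Work:
Row minimums: [2, 3] → maximin = 3
Column maximums: [3, 7] → minimax = 3
Saddle point exists! Game value = 3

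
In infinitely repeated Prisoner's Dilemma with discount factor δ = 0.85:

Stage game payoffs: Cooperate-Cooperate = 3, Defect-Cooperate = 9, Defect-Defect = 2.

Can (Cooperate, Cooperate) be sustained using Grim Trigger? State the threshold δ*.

δ* = 0.8571; since δ = 0.85 < 0.8571, cooperation cannot be sustained

Work:
For Grim Trigger:
Cooperate forever: 3/(1-δ)
Defect then punished: 9 + 2·δ/(1-δ)
Need: 3/(1-δ) ≥ 9 + 2·δ/(1-δ)
Solving: δ ≥ (T-R)/(T-P) = (9-3)/(9-2) = 0.8571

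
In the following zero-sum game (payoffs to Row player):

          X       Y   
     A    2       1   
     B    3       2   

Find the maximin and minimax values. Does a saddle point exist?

Maximin = 2, Minimax = 2, Saddle: True

Work:
Row minimums: [1, 2] → maximin = 2
Column maximums: [3, 2] → minimax = 2
Saddle point exists! Game value = 2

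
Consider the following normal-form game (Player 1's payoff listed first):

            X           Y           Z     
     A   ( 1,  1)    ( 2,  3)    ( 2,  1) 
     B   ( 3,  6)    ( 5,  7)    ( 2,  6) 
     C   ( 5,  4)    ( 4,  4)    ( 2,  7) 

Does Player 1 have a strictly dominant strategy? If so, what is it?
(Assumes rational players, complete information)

No strictly dominant strategy exists for Player 1

Work:
A strategy strictly dominates another if it gives a strictly higher payoff against every opponent action. Compare each pair of P1's strategies column-by-column:
  A vs B: [1 vs 3, 2 vs 5, 2 vs 2] → A does not strictly dominate B (column X: 1 ≤ 3)
  A vs C: [1 vs 5, 2 vs 4, 2 vs 2] → A does not strictly dominate C (column X: 1 ≤ 5)
  B vs A: [3 vs 1, 5 vs 2, 2 vs 2] → B does not strictly dominate A (column Z: 2 ≤ 2)
  B vs C: [3 vs 5, 5 vs 4, 2 vs 2] → B does not strictly dominate C (column X: 3 ≤ 5)
  C vs A: [5 vs 1, 4 vs 2, 2 vs 2] → C does not strictly dominate A (column Z: 2 ≤ 2)
  C vs B: [5 vs 3, 4 vs 5, 2 vs 2] → C does not strictly dominate B (column Y: 4 ≤ 5)
No single strategy strictly dominates all others → no strictly dominant strategy.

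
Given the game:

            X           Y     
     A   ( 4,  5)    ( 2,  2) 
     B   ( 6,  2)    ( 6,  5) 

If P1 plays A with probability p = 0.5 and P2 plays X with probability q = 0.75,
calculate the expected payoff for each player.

E[P1] = 4.75, E[P2] = 3.5

Work:
E[P1] = p·q·π₁(A,X) + p·(1-q)·π₁(A,Y) + (1-p)·q·π₁(B,X) + (1-p)·(1-q)·π₁(B,Y)
= 0.5·0.75·4 + 0.5·0.25·2 + 0.5·0.75·6 + 0.5·0.25·6
= 4.75

E[P2] = 3.5 (similar calculation)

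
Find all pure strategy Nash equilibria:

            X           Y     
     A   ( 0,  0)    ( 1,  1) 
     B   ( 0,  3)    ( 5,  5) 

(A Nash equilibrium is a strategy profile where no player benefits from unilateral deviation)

Nash equilibrium: (B, Y)

Work:
Best responses:
  P1 vs X: payoffs [0, 0] → best response A/B (payoff 0)
  P1 vs Y: payoffs [1, 5] → best response B (payoff 5)
  P2 vs A: payoffs [0, 1] → best response Y (payoff 1)
  P2 vs B: payoffs [3, 5] → best response Y (payoff 5)
Mutual best responses: (B,Y) → Nash equilibria.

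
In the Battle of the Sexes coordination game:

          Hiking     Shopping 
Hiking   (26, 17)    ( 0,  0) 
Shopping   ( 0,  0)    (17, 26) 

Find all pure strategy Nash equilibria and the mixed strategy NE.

Pure NE: (Hiking, Hiking) and (Shopping, Shopping); Mixed NE: p = 0.6047, q = 0.3953

Work:
Check pure NE:
(Hiking, Hiking): (26, 17) - no unilateral deviation beneficial
(Shopping, Shopping): (17, 26) - no unilateral deviation beneficial
Mixed NE: P1 plays Hiking with p = 0.6047, P2 plays Hiking with q = 0.3953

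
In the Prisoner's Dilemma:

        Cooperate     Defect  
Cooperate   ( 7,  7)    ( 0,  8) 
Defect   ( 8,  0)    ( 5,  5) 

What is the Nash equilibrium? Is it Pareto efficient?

(Defect, Defect) is NE; not Pareto efficient

Work:
Defect dominates Cooperate for both players:
If P2 cooperates: Defect (8) > Cooperate (7)
If P2 defects: Defect (5) > Cooperate (0)
NE: (Defect, Defect) with payoff (5, 5)
But (Cooperate, Cooperate) = (7, 7) Pareto dominates (5, 5)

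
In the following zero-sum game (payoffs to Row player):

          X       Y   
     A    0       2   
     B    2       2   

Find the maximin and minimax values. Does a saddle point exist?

Maximin = 2, Minimax = 2, Saddle: True

Work:
Row minimums: [0, 2] → maximin = 2
Column maximums: [2, 2] → minimax = 2
Saddle point exists! Game value = 2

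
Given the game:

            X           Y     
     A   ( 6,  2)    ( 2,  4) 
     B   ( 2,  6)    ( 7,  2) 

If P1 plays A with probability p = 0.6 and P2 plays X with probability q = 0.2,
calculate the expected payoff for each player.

E[P1] = 4.08, E[P2] = 3.28

Work:
E[P1] = p·q·π₁(A,X) + p·(1-q)·π₁(A,Y) + (1-p)·q·π₁(B,X) + (1-p)·(1-q)·π₁(B,Y)
= 0.6·0.2·6 + 0.6·0.8·2 + 0.4·0.2·2 + 0.4·0.8·7
= 4.08

E[P2] = 3.28 (similar calculation)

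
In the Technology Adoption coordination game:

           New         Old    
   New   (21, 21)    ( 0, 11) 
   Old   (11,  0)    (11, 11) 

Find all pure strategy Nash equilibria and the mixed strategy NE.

Pure NE: (New, New) and (Old, Old); Mixed NE: p = 0.5238, q = 0.5238

Work:
Check pure NE:
(New, New): (21, 21) - no unilateral deviation beneficial
(Old, Old): (11, 11) - no unilateral deviation beneficial
Mixed NE: P1 plays New with p = 0.5238, P2 plays New with q = 0.5238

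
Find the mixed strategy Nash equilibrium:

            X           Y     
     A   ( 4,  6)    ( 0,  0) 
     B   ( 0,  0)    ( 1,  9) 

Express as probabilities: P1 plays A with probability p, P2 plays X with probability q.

p = 0.6, q = 0.2

Work:
Find probabilities that make opponent indifferent:
P2 chooses q to make P1 indifferent between A and B
P1 chooses p to make P2 indifferent between X and Y
Mixed NE: P1 plays (A: 0.6, B: 0.4), P2 plays (X: 0.2, Y: 0.8)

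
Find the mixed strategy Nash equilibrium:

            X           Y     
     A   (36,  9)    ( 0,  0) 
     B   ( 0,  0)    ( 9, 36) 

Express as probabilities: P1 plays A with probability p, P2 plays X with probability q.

p = 0.8, q = 0.2

Work:
Find probabilities that make opponent indifferent:
P2 chooses q to make P1 indifferent between A and B
P1 chooses p to make P2 indifferent between X and Y
Mixed NE: P1 plays (A: 0.8, B: 0.2), P2 plays (X: 0.2, Y: 0.8)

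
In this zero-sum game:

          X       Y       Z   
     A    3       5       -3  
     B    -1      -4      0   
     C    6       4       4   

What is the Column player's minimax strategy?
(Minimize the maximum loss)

Column should play Z, value = 4

Work:
Column player minimizes Row's maximum payoff:
Column X: max payoff to Row = 6
Column Y: max payoff to Row = 5
Column Z: max payoff to Row = 4
Minimum is 4, achieved by column Z.
Minimax strategy: Z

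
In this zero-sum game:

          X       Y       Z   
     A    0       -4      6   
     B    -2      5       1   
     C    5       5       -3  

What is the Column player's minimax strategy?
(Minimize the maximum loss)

Column should play X or Y (all achieve the minimum), value = 5

Work:
Column player minimizes Row's maximum payoff:
Column X: max payoff to Row = 5
Column Y: max payoff to Row = 5
Column Z: max payoff to Row = 6
Minimum is 5, achieved by columns X, Y (tied).
Each of X or Y is a minimax strategy.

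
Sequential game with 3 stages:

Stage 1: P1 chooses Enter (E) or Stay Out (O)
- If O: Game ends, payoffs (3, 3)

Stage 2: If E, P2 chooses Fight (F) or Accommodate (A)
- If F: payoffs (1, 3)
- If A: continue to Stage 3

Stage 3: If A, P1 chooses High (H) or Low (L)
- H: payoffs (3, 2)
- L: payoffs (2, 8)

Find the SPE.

SPE: (O, F, H); Outcome (3, 3)

Work:
Stage 3: P1 chooses H (3 vs 2)
Stage 2: P2: F->3, A->2 (anticipating H). Choose F
Stage 1: P1: O->3, E->1 (anticipating F, H). Choose O
SPE path: O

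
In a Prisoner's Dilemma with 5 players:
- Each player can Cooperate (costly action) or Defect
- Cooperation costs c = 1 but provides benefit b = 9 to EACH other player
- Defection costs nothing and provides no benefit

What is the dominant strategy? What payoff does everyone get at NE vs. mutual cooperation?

Dominant: Defect; NE payoff = 0; Coop payoff = 35

Work:
Defect dominates (saves cost c = 1, benefit to others is external)
NE: All defect → everyone gets 0
If all cooperate: each receives (4)×9 - 1 = 35
Social dilemma: 35 > 0 but NE gives 0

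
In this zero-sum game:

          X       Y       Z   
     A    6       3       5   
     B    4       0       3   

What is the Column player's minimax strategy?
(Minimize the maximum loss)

Column should play Y, value = 3

Work:
Column player minimizes Row's maximum payoff:
Column X: max payoff to Row = 6
Column Y: max payoff to Row = 3
Column Z: max payoff to Row = 5
Minimum is 3, achieved by column Y.
Minimax strategy: Y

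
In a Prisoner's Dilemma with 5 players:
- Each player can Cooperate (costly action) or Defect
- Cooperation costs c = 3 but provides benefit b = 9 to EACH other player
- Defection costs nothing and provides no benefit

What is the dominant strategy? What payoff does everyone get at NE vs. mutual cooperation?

Dominant: Defect; NE payoff = 0; Coop payoff = 33

Work:
Defect dominates (saves cost c = 3, benefit to others is external)
NE: All defect → everyone gets 0
If all cooperate: each receives (4)×9 - 3 = 33
Social dilemma: 33 > 0 but NE gives 0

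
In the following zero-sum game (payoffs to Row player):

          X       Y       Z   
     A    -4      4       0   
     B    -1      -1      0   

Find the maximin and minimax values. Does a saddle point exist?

Maximin = -1, Minimax = -1, Saddle: True

Work:
Row minimums: [-4, -1] → maximin = -1
Column maximums: [-1, 4, 0] → minimax = -1
Saddle point exists! Game value = -1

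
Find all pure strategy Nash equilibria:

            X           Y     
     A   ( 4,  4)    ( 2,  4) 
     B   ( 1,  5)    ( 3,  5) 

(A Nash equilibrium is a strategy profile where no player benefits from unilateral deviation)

Nash equilibrium: (A, X), (B, Y)

Work:
Best responses:
  P1 vs X: payoffs [4, 1] → best response A (payoff 4)
  P1 vs Y: payoffs [2, 3] → best response B (payoff 3)
  P2 vs A: payoffs [4, 4] → best response X/Y (payoff 4)
  P2 vs B: payoffs [5, 5] → best response X/Y (payoff 5)
Mutual best responses: (A,X), (B,Y) → Nash equilibria.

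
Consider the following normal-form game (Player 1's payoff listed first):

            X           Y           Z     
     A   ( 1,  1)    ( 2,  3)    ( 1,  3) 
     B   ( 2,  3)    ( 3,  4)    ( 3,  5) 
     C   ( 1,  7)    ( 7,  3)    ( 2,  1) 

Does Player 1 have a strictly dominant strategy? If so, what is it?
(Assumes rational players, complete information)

No strictly dominant strategy exists for Player 1

Work:
A strategy strictly dominates another if it gives a strictly higher payoff against every opponent action. Compare each pair of P1's strategies column-by-column:
  A vs B: [1 vs 2, 2 vs 3, 1 vs 3] → A does not strictly dominate B (column X: 1 ≤ 2)
  A vs C: [1 vs 1, 2 vs 7, 1 vs 2] → A does not strictly dominate C (column X: 1 ≤ 1)
  B vs A: [2 vs 1, 3 vs 2, 3 vs 1] → B strictly dominates A
  B vs C: [2 vs 1, 3 vs 7, 3 vs 2] → B does not strictly dominate C (column Y: 3 ≤ 7)
  C vs A: [1 vs 1, 7 vs 2, 2 vs 1] → C does not strictly dominate A (column X: 1 ≤ 1)
  C vs B: [1 vs 2, 7 vs 3, 2 vs 3] → C does not strictly dominate B (column X: 1 ≤ 2)
No single strategy strictly dominates all others → no strictly dominant strategy.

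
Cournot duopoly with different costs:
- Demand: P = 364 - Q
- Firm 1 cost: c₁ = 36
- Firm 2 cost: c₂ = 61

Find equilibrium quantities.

q₁* = 117.67, q₂* = 92.67

Work:
Reaction: q₁ = (364 - 36 - q₂)/2
Reaction: q₂ = (364 - 61 - q₁)/2
Solve simultaneously:
q₁* = (364 - 2×36 + 61)/3 = 117.67
q₂* = (364 - 2×61 + 36)/3 = 92.67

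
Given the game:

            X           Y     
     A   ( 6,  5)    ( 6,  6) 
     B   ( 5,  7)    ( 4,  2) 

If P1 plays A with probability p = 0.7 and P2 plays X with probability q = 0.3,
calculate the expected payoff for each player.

E[P1] = 5.49, E[P2] = 5.04

Work:
E[P1] = p·q·π₁(A,X) + p·(1-q)·π₁(A,Y) + (1-p)·q·π₁(B,X) + (1-p)·(1-q)·π₁(B,Y)
= 0.7·0.3·6 + 0.7·0.7·6 + 0.3·0.3·5 + 0.3·0.7·4
= 5.49

E[P2] = 5.04 (similar calculation)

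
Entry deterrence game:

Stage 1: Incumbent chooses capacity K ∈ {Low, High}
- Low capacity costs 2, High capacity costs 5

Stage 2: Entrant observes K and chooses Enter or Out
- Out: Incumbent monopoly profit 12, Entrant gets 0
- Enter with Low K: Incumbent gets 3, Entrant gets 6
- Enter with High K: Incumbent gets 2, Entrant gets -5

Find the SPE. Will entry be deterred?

SPE: (High, Enter|Low, Out|High); Entry deterred. Incumbent net profit = 7

Work:
After Low K: Entrant enters (6 > 0)
After High K: Entrant stays out (-5 < 0)
Incumbent: Low → 3−2=1, High → 12−5=7
Incumbent chooses High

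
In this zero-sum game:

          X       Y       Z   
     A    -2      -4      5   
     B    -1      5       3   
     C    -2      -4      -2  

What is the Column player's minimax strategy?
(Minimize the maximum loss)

Column should play X, value = -1

Work:
Column player minimizes Row's maximum payoff:
Column X: max payoff to Row = -1
Column Y: max payoff to Row = 5
Column Z: max payoff to Row = 5
Minimum is -1, achieved by column X.
Minimax strategy: X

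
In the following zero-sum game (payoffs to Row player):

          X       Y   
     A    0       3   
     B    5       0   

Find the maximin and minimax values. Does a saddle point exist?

Maximin = 0, Minimax = 3, Saddle: False

Work:
Row minimums: [0, 0] → maximin = 0
Column maximums: [5, 3] → minimax = 3
No saddle point (maximin ≠ minimax). Mixed strategy needed.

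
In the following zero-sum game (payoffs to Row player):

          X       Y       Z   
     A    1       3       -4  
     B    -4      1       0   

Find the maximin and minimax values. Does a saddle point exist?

Maximin = -4, Minimax = 0, Saddle: False

Work:
Row minimums: [-4, -4] → maximin = -4
Column maximums: [1, 3, 0] → minimax = 0
No saddle point (maximin ≠ minimax). Mixed strategy needed.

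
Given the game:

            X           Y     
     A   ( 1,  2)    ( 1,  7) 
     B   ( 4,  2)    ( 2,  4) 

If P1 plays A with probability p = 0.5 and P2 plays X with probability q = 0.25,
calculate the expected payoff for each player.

E[P1] = 1.75, E[P2] = 4.625

Work:
E[P1] = p·q·π₁(A,X) + p·(1-q)·π₁(A,Y) + (1-p)·q·π₁(B,X) + (1-p)·(1-q)·π₁(B,Y)
= 0.5·0.25·1 + 0.5·0.75·1 + 0.5·0.25·4 + 0.5·0.75·2
= 1.75

E[P2] = 4.625 (similar calculation)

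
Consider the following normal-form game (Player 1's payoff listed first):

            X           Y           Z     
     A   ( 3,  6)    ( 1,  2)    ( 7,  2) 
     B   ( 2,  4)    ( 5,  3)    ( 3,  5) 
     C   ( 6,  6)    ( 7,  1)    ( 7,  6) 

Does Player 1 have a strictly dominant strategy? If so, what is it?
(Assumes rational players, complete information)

No strictly dominant strategy exists for Player 1

Work:
A strategy strictly dominates another if it gives a strictly higher payoff against every opponent action. Compare each pair of P1's strategies column-by-column:
  A vs B: [3 vs 2, 1 vs 5, 7 vs 3] → A does not strictly dominate B (column Y: 1 ≤ 5)
  A vs C: [3 vs 6, 1 vs 7, 7 vs 7] → A does not strictly dominate C (column X: 3 ≤ 6)
  B vs A: [2 vs 3, 5 vs 1, 3 vs 7] → B does not strictly dominate A (column X: 2 ≤ 3)
  B vs C: [2 vs 6, 5 vs 7, 3 vs 7] → B does not strictly dominate C (column X: 2 ≤ 6)
  C vs A: [6 vs 3, 7 vs 1, 7 vs 7] → C does not strictly dominate A (column Z: 7 ≤ 7)
  C vs B: [6 vs 2, 7 vs 5, 7 vs 3] → C strictly dominates B
No single strategy strictly dominates all others → no strictly dominant strategy.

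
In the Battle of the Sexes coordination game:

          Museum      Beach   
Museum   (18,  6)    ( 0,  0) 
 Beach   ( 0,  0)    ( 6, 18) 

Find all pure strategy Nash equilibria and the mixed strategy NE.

Pure NE: (Museum, Museum) and (Beach, Beach); Mixed NE: p = 0.75, q = 0.25

Work:
Check pure NE:
(Museum, Museum): (18, 6) - no unilateral deviation beneficial
(Beach, Beach): (6, 18) - no unilateral deviation beneficial
Mixed NE: P1 plays Museum with p = 0.75, P2 plays Museum with q = 0.25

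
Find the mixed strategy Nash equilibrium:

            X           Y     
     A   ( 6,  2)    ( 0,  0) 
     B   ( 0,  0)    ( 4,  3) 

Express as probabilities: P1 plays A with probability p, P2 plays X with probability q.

p = 0.6, q = 0.4

Work:
Find probabilities that make opponent indifferent:
P2 chooses q to make P1 indifferent between A and B
P1 chooses p to make P2 indifferent between X and Y
Mixed NE: P1 plays (A: 0.6, B: 0.4), P2 plays (X: 0.4, Y: 0.6)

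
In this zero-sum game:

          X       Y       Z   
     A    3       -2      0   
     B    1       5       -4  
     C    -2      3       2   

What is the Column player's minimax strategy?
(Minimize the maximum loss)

Column should play Z, value = 2

Work:
Column player minimizes Row's maximum payoff:
Column X: max payoff to Row = 3
Column Y: max payoff to Row = 5
Column Z: max payoff to Row = 2
Minimum is 2, achieved by column Z.
Minimax strategy: Z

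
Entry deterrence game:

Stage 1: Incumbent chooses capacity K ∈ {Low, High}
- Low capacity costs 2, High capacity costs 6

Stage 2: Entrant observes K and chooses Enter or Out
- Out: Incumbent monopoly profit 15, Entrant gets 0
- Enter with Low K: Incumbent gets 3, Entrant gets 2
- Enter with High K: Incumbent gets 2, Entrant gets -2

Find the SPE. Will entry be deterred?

SPE: (High, Enter|Low, Out|High); Entry deterred. Incumbent net profit = 9

Work:
After Low K: Entrant enters (2 > 0)
After High K: Entrant stays out (-2 < 0)
Incumbent: Low → 3−2=1, High → 15−6=9
Incumbent chooses High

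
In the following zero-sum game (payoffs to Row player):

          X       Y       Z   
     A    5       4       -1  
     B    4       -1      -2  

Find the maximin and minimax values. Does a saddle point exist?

Maximin = -1, Minimax = -1, Saddle: True

Work:
Row minimums: [-1, -2] → maximin = -1
Column maximums: [5, 4, -1] → minimax = -1
Saddle point exists! Game value = -1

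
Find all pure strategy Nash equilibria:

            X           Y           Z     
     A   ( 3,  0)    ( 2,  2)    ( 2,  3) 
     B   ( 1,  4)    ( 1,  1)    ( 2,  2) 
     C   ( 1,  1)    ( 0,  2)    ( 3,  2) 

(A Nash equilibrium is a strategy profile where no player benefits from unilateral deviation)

Nash equilibrium: (C, Z)

Work:
Best responses:
  P1 vs X: payoffs [3, 1, 1] → best response A (payoff 3)
  P1 vs Y: payoffs [2, 1, 0] → best response A (payoff 2)
  P1 vs Z: payoffs [2, 2, 3] → best response C (payoff 3)
  P2 vs A: payoffs [0, 2, 3] → best response Z (payoff 3)
  P2 vs B: payoffs [4, 1, 2] → best response X (payoff 4)
  P2 vs C: payoffs [1, 2, 2] → best response Y/Z (payoff 2)
Mutual best responses: (C,Z) → Nash equilibria.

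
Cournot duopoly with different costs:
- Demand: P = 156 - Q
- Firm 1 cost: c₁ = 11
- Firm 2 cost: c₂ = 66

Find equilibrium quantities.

q₁* = 66.67, q₂* = 11.67

Work:
Reaction: q₁ = (156 - 11 - q₂)/2
Reaction: q₂ = (156 - 66 - q₁)/2
Solve simultaneously:
q₁* = (156 - 2×11 + 66)/3 = 66.67
q₂* = (156 - 2×66 + 11)/3 = 11.67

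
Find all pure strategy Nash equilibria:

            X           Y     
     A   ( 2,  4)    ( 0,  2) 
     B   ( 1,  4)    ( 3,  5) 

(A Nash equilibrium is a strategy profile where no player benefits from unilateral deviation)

Nash equilibrium: (A, X), (B, Y)

Work:
Best responses:
  P1 vs X: payoffs [2, 1] → best response A (payoff 2)
  P1 vs Y: payoffs [0, 3] → best response B (payoff 3)
  P2 vs A: payoffs [4, 2] → best response X (payoff 4)
  P2 vs B: payoffs [4, 5] → best response Y (payoff 5)
Mutual best responses: (A,X), (B,Y) → Nash equilibria.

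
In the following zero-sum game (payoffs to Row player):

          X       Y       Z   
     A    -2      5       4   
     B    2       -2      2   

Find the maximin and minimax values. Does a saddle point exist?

Maximin = -2, Minimax = 2, Saddle: False

Work:
Row minimums: [-2, -2] → maximin = -2
Column maximums: [2, 5, 4] → minimax = 2
No saddle point (maximin ≠ minimax). Mixed strategy needed.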